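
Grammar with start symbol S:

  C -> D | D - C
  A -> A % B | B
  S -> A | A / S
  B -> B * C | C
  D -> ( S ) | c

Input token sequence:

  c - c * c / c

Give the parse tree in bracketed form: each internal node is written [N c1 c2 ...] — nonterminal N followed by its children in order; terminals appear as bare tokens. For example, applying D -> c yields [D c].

S
A / S
B / S
B * C / S
C * C / S
D - C * C / S
c - C * C / S
c - D * C / S
c - c * C / S
c - c * D / S
c - c * c / S
c - c * c / A
c - c * c / B
c - c * c / C
c - c * c / D
c - c * c / c

[S [A [B [B [C [D c] - [C [D c]]]] * [C [D c]]]] / [S [A [B [C [D c]]]]]]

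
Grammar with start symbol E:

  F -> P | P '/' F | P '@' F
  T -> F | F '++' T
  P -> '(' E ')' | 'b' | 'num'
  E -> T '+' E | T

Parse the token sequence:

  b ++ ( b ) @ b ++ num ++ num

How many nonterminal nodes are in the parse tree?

19

[E [T [F [P b]] ++ [T [F [P ( [E [T [F [P b]]]] )] @ [F [P b]]] ++ [T [F [P num]] ++ [T [F [P num]]]]]]]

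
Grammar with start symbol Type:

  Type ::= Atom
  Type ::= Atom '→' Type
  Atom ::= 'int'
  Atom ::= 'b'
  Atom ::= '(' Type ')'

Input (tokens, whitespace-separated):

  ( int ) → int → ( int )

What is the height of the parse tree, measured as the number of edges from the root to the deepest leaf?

6

[Type [Atom ( [Type [Atom int]] )] → [Type [Atom int] → [Type [Atom ( [Type [Atom int]] )]]]]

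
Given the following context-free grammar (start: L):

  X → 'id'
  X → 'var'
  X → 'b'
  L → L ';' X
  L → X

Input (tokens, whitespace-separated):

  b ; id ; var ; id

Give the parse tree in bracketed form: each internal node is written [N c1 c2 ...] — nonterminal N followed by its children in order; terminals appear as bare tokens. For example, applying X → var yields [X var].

L
L ; X
L ; X ; X
L ; X ; X ; X
X ; X ; X ; X
b ; X ; X ; X
b ; id ; X ; X
b ; id ; var ; X
b ; id ; var ; id

[L [L [L [L [X b]] ; [X id]] ; [X var]] ; [X id]]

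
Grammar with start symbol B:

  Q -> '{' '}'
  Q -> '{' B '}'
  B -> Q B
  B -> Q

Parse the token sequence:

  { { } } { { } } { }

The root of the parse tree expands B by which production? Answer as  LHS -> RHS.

B -> Q B

[B [Q { [B [Q { }]] }] [B [Q { [B [Q { }]] }] [B [Q { }]]]]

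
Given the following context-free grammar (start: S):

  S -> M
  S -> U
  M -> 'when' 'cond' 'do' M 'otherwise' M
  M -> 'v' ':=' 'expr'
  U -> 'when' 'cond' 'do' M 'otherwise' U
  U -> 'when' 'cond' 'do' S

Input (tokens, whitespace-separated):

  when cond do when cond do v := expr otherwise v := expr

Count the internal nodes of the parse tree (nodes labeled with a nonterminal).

[S [U when cond do [S [M when cond do [M v := expr] otherwise [M v := expr]]]]]

6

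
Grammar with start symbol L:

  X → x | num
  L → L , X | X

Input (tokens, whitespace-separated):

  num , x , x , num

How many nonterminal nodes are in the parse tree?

[L [L [L [L [X num]] , [X x]] , [X x]] , [X num]]

8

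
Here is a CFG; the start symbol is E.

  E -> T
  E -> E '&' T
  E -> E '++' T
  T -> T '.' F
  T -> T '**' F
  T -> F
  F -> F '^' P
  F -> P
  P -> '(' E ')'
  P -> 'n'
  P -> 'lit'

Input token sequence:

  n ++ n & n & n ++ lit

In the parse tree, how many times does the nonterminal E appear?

5

[E [E [E [E [E [T [F [P n]]]] ++ [T [F [P n]]]] & [T [F [P n]]]] & [T [F [P n]]]] ++ [T [F [P lit]]]]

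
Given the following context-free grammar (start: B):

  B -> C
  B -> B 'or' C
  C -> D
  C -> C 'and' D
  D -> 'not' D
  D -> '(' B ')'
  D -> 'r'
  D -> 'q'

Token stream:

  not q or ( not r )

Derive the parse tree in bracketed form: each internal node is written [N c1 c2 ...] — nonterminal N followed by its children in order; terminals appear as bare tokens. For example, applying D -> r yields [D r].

[B [B [C [D not [D q]]]] or [C [D ( [B [C [D not [D r]]]] )]]]

B
B or C
C or C
D or C
not D or C
not q or C
not q or D
not q or ( B )
not q or ( C )
not q or ( D )
not q or ( not D )
not q or ( not r )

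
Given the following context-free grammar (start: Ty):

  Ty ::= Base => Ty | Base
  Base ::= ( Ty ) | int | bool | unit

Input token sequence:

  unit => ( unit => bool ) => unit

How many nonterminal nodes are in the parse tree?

[Ty [Base unit] => [Ty [Base ( [Ty [Base unit] => [Ty [Base bool]]] )] => [Ty [Base unit]]]]

10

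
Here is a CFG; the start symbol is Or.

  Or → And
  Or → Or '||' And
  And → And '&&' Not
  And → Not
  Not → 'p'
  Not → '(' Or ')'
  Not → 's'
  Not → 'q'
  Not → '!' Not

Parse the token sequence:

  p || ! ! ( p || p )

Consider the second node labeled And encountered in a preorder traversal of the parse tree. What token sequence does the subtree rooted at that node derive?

! ! ( p || p )

[Or [Or [And [Not p]]] || [And [Not ! [Not ! [Not ( [Or [Or [And [Not p]]] || [And [Not p]]] )]]]]]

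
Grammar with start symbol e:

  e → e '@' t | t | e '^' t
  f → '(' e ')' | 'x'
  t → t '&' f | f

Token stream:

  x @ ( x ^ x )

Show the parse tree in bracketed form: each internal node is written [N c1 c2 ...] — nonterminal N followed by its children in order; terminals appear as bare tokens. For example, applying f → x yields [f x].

e
e @ t
t @ t
f @ t
x @ t
x @ f
x @ ( e )
x @ ( e ^ t )
x @ ( t ^ t )
x @ ( f ^ t )
x @ ( x ^ t )
x @ ( x ^ f )
x @ ( x ^ x )

[e [e [t [f x]]] @ [t [f ( [e [e [t [f x]]] ^ [t [f x]]] )]]]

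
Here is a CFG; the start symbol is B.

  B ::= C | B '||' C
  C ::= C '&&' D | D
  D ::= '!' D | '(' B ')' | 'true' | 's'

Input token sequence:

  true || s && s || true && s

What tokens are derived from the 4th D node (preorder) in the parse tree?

[B [B [B [C [D true]]] || [C [C [D s]] && [D s]]] || [C [C [D true]] && [D s]]]

true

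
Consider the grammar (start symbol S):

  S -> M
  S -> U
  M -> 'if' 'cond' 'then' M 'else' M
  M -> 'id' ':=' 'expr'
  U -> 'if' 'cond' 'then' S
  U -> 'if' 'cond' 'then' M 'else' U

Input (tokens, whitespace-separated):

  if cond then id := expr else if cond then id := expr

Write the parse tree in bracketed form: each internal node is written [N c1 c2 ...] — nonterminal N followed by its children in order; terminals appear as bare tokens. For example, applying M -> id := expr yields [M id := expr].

[S [U if cond then [M id := expr] else [U if cond then [S [M id := expr]]]]]

S
U
if cond then M else U
if cond then id := expr else U
if cond then id := expr else if cond then S
if cond then id := expr else if cond then M
if cond then id := expr else if cond then id := expr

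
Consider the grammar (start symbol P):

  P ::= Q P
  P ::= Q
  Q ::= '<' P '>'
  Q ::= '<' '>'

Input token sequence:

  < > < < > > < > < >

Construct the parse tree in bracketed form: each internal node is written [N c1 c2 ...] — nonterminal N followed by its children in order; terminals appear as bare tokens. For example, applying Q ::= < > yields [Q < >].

[P [Q < >] [P [Q < [P [Q < >]] >] [P [Q < >] [P [Q < >]]]]]

P
Q P
< > P
< > Q P
< > < P > P
< > < Q > P
< > < < > > P
< > < < > > Q P
< > < < > > < > P
< > < < > > < > Q
< > < < > > < > < >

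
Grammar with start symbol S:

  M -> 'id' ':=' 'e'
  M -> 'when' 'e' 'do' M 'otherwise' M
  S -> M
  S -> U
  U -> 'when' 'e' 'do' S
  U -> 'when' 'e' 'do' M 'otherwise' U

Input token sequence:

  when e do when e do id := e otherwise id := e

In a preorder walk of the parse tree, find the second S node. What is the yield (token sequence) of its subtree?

[S [U when e do [S [M when e do [M id := e] otherwise [M id := e]]]]]

when e do id := e otherwise id := e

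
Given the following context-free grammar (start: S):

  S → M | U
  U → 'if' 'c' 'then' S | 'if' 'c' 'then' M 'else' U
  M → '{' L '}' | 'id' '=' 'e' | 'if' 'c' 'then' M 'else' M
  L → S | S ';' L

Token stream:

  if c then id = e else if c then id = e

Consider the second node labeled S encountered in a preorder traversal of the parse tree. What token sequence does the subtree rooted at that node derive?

id = e

[S [U if c then [M id = e] else [U if c then [S [M id = e]]]]]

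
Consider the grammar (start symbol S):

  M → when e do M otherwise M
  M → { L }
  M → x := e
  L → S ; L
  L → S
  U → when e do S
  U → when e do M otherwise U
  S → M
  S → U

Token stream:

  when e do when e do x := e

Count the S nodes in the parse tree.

[S [U when e do [S [U when e do [S [M x := e]]]]]]

3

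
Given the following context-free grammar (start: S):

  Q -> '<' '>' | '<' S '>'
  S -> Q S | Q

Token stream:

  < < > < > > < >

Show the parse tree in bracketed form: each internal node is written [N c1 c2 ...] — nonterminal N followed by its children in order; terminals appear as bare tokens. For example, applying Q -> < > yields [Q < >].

S
Q S
< S > S
< Q S > S
< < > S > S
< < > Q > S
< < > < > > S
< < > < > > Q
< < > < > > < >

[S [Q < [S [Q < >] [S [Q < >]]] >] [S [Q < >]]]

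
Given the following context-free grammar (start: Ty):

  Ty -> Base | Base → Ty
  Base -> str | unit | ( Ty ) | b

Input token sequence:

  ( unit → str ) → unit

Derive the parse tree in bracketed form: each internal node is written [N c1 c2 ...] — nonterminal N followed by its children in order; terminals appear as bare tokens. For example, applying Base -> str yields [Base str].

Ty
Base → Ty
( Ty ) → Ty
( Base → Ty ) → Ty
( unit → Ty ) → Ty
( unit → Base ) → Ty
( unit → str ) → Ty
( unit → str ) → Base
( unit → str ) → unit

[Ty [Base ( [Ty [Base unit] → [Ty [Base str]]] )] → [Ty [Base unit]]]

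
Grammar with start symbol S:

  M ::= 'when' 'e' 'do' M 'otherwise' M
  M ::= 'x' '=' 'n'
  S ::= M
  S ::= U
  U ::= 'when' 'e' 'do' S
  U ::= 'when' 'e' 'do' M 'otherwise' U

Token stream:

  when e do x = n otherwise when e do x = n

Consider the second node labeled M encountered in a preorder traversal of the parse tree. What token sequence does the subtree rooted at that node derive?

[S [U when e do [M x = n] otherwise [U when e do [S [M x = n]]]]]

x = n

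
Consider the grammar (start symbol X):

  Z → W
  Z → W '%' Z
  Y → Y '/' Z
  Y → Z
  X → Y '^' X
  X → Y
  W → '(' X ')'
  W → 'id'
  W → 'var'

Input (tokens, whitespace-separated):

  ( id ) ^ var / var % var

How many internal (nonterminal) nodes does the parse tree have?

17

[X [Y [Z [W ( [X [Y [Z [W id]]]] )]]] ^ [X [Y [Y [Z [W var]]] / [Z [W var] % [Z [W var]]]]]]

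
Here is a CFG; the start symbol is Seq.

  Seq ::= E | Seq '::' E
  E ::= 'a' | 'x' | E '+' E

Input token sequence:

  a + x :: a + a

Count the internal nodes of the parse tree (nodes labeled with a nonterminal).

8

[Seq [Seq [E [E a] + [E x]]] :: [E [E a] + [E a]]]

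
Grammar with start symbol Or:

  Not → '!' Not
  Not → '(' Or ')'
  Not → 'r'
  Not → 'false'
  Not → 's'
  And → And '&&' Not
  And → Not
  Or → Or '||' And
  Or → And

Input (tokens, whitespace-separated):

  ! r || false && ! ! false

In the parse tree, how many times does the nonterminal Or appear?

[Or [Or [And [Not ! [Not r]]]] || [And [And [Not false]] && [Not ! [Not ! [Not false]]]]]

2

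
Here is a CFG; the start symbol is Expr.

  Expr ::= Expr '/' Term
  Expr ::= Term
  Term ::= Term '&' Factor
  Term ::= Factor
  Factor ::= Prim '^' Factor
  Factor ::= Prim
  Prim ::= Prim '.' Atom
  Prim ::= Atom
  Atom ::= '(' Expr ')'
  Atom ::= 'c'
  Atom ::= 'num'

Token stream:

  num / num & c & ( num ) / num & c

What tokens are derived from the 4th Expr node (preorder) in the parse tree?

num

[Expr [Expr [Expr [Term [Factor [Prim [Atom num]]]]] / [Term [Term [Term [Factor [Prim [Atom num]]]] & [Factor [Prim [Atom c]]]] & [Factor [Prim [Atom ( [Expr [Term [Factor [Prim [Atom num]]]]] )]]]]] / [Term [Term [Factor [Prim [Atom num]]]] & [Factor [Prim [Atom c]]]]]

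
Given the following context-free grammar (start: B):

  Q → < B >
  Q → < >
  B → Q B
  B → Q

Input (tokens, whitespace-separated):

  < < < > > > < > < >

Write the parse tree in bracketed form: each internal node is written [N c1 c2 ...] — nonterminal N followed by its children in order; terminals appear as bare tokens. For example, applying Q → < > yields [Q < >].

B
Q B
< B > B
< Q > B
< < B > > B
< < Q > > B
< < < > > > B
< < < > > > Q B
< < < > > > < > B
< < < > > > < > Q
< < < > > > < > < >

[B [Q < [B [Q < [B [Q < >]] >]] >] [B [Q < >] [B [Q < >]]]]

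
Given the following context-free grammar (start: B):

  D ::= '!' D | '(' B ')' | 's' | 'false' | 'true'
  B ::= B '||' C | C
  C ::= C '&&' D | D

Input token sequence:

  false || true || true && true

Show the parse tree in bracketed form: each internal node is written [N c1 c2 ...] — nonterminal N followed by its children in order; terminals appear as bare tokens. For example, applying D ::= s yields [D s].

B
B || C
B || C || C
C || C || C
D || C || C
false || C || C
false || D || C
false || true || C
false || true || C && D
false || true || D && D
false || true || true && D
false || true || true && true

[B [B [B [C [D false]]] || [C [D true]]] || [C [C [D true]] && [D true]]]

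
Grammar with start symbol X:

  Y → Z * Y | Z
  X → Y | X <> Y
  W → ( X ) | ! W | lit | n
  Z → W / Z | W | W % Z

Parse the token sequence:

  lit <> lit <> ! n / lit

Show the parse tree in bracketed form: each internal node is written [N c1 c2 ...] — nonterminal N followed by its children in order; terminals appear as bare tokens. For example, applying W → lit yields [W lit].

[X [X [X [Y [Z [W lit]]]] <> [Y [Z [W lit]]]] <> [Y [Z [W ! [W n]] / [Z [W lit]]]]]

X
X <> Y
X <> Y <> Y
Y <> Y <> Y
Z <> Y <> Y
W <> Y <> Y
lit <> Y <> Y
lit <> Z <> Y
lit <> W <> Y
lit <> lit <> Y
lit <> lit <> Z
lit <> lit <> W / Z
lit <> lit <> ! W / Z
lit <> lit <> ! n / Z
lit <> lit <> ! n / W
lit <> lit <> ! n / lit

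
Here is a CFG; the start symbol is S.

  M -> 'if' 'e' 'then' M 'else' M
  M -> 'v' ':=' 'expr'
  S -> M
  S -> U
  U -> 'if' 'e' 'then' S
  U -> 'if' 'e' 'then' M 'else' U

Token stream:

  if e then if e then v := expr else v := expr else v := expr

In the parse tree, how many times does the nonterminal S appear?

[S [M if e then [M if e then [M v := expr] else [M v := expr]] else [M v := expr]]]

1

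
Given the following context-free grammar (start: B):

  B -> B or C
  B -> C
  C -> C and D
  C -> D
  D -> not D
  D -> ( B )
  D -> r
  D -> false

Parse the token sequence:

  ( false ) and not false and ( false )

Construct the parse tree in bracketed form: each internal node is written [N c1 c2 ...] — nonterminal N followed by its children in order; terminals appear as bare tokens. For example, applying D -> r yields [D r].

[B [C [C [C [D ( [B [C [D false]]] )]] and [D not [D false]]] and [D ( [B [C [D false]]] )]]]

B
C
C and D
C and D and D
D and D and D
( B ) and D and D
( C ) and D and D
( D ) and D and D
( false ) and D and D
( false ) and not D and D
( false ) and not false and D
( false ) and not false and ( B )
( false ) and not false and ( C )
( false ) and not false and ( D )
( false ) and not false and ( false )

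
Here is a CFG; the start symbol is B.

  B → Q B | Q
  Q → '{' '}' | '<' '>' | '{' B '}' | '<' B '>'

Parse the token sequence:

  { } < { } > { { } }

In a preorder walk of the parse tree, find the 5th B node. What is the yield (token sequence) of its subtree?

[B [Q { }] [B [Q < [B [Q { }]] >] [B [Q { [B [Q { }]] }]]]]

{ }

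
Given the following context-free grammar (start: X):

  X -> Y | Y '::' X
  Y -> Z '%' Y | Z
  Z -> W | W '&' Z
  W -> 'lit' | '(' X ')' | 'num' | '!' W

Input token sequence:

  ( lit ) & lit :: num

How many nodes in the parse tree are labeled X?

3

[X [Y [Z [W ( [X [Y [Z [W lit]]]] )] & [Z [W lit]]]] :: [X [Y [Z [W num]]]]]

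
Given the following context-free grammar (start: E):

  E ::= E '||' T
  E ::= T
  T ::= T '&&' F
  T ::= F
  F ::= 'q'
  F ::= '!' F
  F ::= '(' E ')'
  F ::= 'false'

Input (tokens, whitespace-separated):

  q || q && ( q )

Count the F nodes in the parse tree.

4

[E [E [T [F q]]] || [T [T [F q]] && [F ( [E [T [F q]]] )]]]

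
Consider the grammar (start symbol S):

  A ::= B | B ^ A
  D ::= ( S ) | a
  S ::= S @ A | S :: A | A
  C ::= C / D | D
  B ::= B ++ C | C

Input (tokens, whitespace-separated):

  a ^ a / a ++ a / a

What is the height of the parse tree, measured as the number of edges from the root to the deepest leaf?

8

[S [A [B [C [D a]]] ^ [A [B [B [C [C [D a]] / [D a]]] ++ [C [C [D a]] / [D a]]]]]]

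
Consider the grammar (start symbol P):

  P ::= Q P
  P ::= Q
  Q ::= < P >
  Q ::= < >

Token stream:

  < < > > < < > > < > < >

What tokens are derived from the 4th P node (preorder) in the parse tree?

< >

[P [Q < [P [Q < >]] >] [P [Q < [P [Q < >]] >] [P [Q < >] [P [Q < >]]]]]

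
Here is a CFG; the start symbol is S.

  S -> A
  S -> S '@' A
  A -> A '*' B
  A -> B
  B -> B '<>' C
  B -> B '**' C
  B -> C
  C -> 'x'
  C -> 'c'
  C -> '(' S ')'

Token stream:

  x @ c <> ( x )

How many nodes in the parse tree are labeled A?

3

[S [S [A [B [C x]]]] @ [A [B [B [C c]] <> [C ( [S [A [B [C x]]]] )]]]]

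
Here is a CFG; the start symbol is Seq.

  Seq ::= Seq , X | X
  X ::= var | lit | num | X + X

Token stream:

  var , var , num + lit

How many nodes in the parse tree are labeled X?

5

[Seq [Seq [Seq [X var]] , [X var]] , [X [X num] + [X lit]]]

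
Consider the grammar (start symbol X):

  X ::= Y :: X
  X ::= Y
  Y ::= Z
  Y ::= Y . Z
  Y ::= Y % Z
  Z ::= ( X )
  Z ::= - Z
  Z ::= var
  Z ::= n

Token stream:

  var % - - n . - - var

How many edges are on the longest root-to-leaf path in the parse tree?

6

[X [Y [Y [Y [Z var]] % [Z - [Z - [Z n]]]] . [Z - [Z - [Z var]]]]]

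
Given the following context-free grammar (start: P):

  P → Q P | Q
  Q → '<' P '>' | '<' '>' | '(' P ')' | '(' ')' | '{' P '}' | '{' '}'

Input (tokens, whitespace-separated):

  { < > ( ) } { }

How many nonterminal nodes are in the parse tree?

8

[P [Q { [P [Q < >] [P [Q ( )]]] }] [P [Q { }]]]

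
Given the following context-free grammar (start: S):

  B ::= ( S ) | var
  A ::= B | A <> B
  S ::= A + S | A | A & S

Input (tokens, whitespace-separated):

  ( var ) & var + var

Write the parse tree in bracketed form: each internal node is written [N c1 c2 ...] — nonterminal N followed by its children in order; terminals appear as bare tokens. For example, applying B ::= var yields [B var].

[S [A [B ( [S [A [B var]]] )]] & [S [A [B var]] + [S [A [B var]]]]]

S
A & S
B & S
( S ) & S
( A ) & S
( B ) & S
( var ) & S
( var ) & A + S
( var ) & B + S
( var ) & var + S
( var ) & var + A
( var ) & var + B
( var ) & var + var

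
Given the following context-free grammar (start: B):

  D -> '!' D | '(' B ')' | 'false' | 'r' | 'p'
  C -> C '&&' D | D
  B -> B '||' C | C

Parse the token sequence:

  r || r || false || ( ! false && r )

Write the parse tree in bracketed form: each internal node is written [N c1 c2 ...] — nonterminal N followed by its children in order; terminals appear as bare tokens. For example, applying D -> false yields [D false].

B
B || C
B || C || C
B || C || C || C
C || C || C || C
D || C || C || C
r || C || C || C
r || D || C || C
r || r || C || C
r || r || D || C
r || r || false || C
r || r || false || D
r || r || false || ( B )
r || r || false || ( C )
r || r || false || ( C && D )
r || r || false || ( D && D )
r || r || false || ( ! D && D )
r || r || false || ( ! false && D )
r || r || false || ( ! false && r )

[B [B [B [B [C [D r]]] || [C [D r]]] || [C [D false]]] || [C [D ( [B [C [C [D ! [D false]]] && [D r]]] )]]]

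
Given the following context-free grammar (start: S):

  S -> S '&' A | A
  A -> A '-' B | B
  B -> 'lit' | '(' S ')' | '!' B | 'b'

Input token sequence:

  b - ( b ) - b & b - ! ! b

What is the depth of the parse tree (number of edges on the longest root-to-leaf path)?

8

[S [S [A [A [A [B b]] - [B ( [S [A [B b]]] )]] - [B b]]] & [A [A [B b]] - [B ! [B ! [B b]]]]]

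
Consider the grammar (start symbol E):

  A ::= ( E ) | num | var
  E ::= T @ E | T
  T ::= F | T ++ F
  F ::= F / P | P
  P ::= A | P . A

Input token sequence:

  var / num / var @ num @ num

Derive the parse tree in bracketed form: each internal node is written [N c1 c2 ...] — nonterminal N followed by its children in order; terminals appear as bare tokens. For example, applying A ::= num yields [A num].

[E [T [F [F [F [P [A var]]] / [P [A num]]] / [P [A var]]]] @ [E [T [F [P [A num]]]] @ [E [T [F [P [A num]]]]]]]

E
T @ E
F @ E
F / P @ E
F / P / P @ E
P / P / P @ E
A / P / P @ E
var / P / P @ E
var / A / P @ E
var / num / P @ E
var / num / A @ E
var / num / var @ E
var / num / var @ T @ E
var / num / var @ F @ E
var / num / var @ P @ E
var / num / var @ A @ E
var / num / var @ num @ E
var / num / var @ num @ T
var / num / var @ num @ F
var / num / var @ num @ P
var / num / var @ num @ A
var / num / var @ num @ num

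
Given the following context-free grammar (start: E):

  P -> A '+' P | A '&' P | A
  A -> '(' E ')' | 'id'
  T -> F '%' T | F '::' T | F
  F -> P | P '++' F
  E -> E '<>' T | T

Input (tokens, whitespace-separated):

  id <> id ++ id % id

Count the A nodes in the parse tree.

4

[E [E [T [F [P [A id]]]]] <> [T [F [P [A id]] ++ [F [P [A id]]]] % [T [F [P [A id]]]]]]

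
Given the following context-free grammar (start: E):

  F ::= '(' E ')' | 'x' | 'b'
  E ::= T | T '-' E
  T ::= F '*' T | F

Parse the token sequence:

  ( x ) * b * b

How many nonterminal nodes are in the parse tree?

10

[E [T [F ( [E [T [F x]]] )] * [T [F b] * [T [F b]]]]]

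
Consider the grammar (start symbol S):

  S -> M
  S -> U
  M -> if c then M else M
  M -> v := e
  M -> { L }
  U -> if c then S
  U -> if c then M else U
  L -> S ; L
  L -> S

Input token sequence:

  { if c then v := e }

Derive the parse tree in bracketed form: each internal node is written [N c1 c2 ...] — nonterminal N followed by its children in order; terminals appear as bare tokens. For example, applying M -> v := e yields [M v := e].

S
M
{ L }
{ S }
{ U }
{ if c then S }
{ if c then M }
{ if c then v := e }

[S [M { [L [S [U if c then [S [M v := e]]]]] }]]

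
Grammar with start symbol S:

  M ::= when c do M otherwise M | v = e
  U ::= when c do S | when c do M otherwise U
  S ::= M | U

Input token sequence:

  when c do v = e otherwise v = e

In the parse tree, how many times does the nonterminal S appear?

[S [M when c do [M v = e] otherwise [M v = e]]]

1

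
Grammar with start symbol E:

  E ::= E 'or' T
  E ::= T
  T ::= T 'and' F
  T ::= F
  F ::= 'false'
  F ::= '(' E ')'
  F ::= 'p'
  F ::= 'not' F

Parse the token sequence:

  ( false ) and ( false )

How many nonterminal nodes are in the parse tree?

11

[E [T [T [F ( [E [T [F false]]] )]] and [F ( [E [T [F false]]] )]]]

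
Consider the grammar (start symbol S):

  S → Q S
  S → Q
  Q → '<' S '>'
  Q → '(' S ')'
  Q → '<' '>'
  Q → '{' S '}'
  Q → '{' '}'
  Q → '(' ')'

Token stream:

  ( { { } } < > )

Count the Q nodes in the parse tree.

4

[S [Q ( [S [Q { [S [Q { }]] }] [S [Q < >]]] )]]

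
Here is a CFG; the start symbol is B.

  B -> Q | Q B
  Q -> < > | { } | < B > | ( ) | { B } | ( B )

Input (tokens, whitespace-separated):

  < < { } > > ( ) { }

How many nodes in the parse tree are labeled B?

5

[B [Q < [B [Q < [B [Q { }]] >]] >] [B [Q ( )] [B [Q { }]]]]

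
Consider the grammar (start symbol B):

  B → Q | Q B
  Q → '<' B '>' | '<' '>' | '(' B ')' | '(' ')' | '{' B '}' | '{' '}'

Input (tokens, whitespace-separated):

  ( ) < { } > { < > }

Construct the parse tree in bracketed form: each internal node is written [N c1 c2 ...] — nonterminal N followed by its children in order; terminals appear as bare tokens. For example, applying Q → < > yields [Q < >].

B
Q B
( ) B
( ) Q B
( ) < B > B
( ) < Q > B
( ) < { } > B
( ) < { } > Q
( ) < { } > { B }
( ) < { } > { Q }
( ) < { } > { < > }

[B [Q ( )] [B [Q < [B [Q { }]] >] [B [Q { [B [Q < >]] }]]]]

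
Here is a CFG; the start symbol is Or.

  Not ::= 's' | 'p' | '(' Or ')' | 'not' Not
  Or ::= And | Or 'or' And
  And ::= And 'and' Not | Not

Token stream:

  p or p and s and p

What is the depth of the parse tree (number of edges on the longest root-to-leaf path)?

[Or [Or [And [Not p]]] or [And [And [And [Not p]] and [Not s]] and [Not p]]]

5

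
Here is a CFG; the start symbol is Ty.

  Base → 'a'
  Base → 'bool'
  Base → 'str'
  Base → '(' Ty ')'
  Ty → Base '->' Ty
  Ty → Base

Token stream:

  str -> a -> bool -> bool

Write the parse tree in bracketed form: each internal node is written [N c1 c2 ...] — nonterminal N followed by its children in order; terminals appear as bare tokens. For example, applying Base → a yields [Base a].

[Ty [Base str] -> [Ty [Base a] -> [Ty [Base bool] -> [Ty [Base bool]]]]]

Ty
Base -> Ty
str -> Ty
str -> Base -> Ty
str -> a -> Ty
str -> a -> Base -> Ty
str -> a -> bool -> Ty
str -> a -> bool -> Base
str -> a -> bool -> bool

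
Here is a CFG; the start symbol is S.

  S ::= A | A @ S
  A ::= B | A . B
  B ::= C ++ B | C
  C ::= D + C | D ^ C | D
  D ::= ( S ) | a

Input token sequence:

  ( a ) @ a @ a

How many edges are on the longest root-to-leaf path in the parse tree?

10

[S [A [B [C [D ( [S [A [B [C [D a]]]]] )]]]] @ [S [A [B [C [D a]]]] @ [S [A [B [C [D a]]]]]]]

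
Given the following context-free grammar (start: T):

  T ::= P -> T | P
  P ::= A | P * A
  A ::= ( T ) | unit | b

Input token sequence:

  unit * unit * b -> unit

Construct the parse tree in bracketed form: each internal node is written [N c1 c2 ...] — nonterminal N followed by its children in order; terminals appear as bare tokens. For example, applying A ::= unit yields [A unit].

[T [P [P [P [A unit]] * [A unit]] * [A b]] -> [T [P [A unit]]]]

T
P -> T
P * A -> T
P * A * A -> T
A * A * A -> T
unit * A * A -> T
unit * unit * A -> T
unit * unit * b -> T
unit * unit * b -> P
unit * unit * b -> A
unit * unit * b -> unit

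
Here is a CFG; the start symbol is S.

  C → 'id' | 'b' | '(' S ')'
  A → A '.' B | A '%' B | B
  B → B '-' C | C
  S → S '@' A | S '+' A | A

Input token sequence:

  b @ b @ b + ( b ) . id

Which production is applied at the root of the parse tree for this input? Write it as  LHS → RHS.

S → S '+' A

[S [S [S [S [A [B [C b]]]] @ [A [B [C b]]]] @ [A [B [C b]]]] + [A [A [B [C ( [S [A [B [C b]]]] )]]] . [B [C id]]]]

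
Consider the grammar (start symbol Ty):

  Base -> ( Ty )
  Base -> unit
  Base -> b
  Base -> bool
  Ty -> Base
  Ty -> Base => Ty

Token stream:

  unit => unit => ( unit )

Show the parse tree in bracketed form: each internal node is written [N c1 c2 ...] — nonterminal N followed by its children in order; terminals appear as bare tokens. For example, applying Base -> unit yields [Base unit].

[Ty [Base unit] => [Ty [Base unit] => [Ty [Base ( [Ty [Base unit]] )]]]]

Ty
Base => Ty
unit => Ty
unit => Base => Ty
unit => unit => Ty
unit => unit => Base
unit => unit => ( Ty )
unit => unit => ( Base )
unit => unit => ( unit )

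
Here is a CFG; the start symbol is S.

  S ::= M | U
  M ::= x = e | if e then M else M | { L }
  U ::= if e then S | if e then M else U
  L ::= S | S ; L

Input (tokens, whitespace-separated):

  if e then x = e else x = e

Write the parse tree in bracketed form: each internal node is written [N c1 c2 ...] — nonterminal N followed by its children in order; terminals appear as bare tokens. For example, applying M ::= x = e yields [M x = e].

[S [M if e then [M x = e] else [M x = e]]]

S
M
if e then M else M
if e then x = e else M
if e then x = e else x = e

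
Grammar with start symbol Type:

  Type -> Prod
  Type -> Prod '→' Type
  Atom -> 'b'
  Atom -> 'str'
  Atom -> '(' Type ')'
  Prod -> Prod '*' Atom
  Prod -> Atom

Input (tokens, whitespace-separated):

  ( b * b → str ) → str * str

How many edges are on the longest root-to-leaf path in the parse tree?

[Type [Prod [Atom ( [Type [Prod [Prod [Atom b]] * [Atom b]] → [Type [Prod [Atom str]]]] )]] → [Type [Prod [Prod [Atom str]] * [Atom str]]]]

7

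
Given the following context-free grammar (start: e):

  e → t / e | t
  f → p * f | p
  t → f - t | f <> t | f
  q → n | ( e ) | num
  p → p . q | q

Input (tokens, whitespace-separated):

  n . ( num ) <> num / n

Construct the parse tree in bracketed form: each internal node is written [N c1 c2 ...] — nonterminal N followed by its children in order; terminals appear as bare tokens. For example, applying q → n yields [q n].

[e [t [f [p [p [q n]] . [q ( [e [t [f [p [q num]]]]] )]]] <> [t [f [p [q num]]]]] / [e [t [f [p [q n]]]]]]

e
t / e
f <> t / e
p <> t / e
p . q <> t / e
q . q <> t / e
n . q <> t / e
n . ( e ) <> t / e
n . ( t ) <> t / e
n . ( f ) <> t / e
n . ( p ) <> t / e
n . ( q ) <> t / e
n . ( num ) <> t / e
n . ( num ) <> f / e
n . ( num ) <> p / e
n . ( num ) <> q / e
n . ( num ) <> num / e
n . ( num ) <> num / t
n . ( num ) <> num / f
n . ( num ) <> num / p
n . ( num ) <> num / q
n . ( num ) <> num / n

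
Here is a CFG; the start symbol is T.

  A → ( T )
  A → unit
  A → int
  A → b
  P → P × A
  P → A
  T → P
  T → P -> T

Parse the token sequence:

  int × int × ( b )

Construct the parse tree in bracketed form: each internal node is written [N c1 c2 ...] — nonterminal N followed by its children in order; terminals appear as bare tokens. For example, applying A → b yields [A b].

[T [P [P [P [A int]] × [A int]] × [A ( [T [P [A b]]] )]]]

T
P
P × A
P × A × A
A × A × A
int × A × A
int × int × A
int × int × ( T )
int × int × ( P )
int × int × ( A )
int × int × ( b )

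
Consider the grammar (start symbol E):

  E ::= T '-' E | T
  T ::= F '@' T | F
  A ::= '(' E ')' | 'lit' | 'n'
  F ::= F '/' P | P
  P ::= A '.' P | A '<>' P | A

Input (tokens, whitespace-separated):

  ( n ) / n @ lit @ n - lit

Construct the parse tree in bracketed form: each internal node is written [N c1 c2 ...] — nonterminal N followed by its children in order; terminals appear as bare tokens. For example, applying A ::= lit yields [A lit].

[E [T [F [F [P [A ( [E [T [F [P [A n]]]]] )]]] / [P [A n]]] @ [T [F [P [A lit]]] @ [T [F [P [A n]]]]]] - [E [T [F [P [A lit]]]]]]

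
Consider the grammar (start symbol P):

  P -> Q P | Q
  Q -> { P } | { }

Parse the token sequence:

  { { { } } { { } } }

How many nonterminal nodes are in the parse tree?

[P [Q { [P [Q { [P [Q { }]] }] [P [Q { [P [Q { }]] }]]] }]]

10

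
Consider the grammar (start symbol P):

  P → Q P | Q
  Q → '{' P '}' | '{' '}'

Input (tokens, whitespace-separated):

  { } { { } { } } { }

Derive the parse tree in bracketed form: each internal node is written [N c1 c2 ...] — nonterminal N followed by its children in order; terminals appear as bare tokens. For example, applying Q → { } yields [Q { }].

P
Q P
{ } P
{ } Q P
{ } { P } P
{ } { Q P } P
{ } { { } P } P
{ } { { } Q } P
{ } { { } { } } P
{ } { { } { } } Q
{ } { { } { } } { }

[P [Q { }] [P [Q { [P [Q { }] [P [Q { }]]] }] [P [Q { }]]]]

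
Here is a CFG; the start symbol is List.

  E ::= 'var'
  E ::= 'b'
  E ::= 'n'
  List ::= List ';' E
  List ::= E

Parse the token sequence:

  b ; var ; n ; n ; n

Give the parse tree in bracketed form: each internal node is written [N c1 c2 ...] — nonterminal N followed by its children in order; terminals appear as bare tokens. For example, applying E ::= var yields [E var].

List
List ; E
List ; E ; E
List ; E ; E ; E
List ; E ; E ; E ; E
E ; E ; E ; E ; E
b ; E ; E ; E ; E
b ; var ; E ; E ; E
b ; var ; n ; E ; E
b ; var ; n ; n ; E
b ; var ; n ; n ; n

[List [List [List [List [List [E b]] ; [E var]] ; [E n]] ; [E n]] ; [E n]]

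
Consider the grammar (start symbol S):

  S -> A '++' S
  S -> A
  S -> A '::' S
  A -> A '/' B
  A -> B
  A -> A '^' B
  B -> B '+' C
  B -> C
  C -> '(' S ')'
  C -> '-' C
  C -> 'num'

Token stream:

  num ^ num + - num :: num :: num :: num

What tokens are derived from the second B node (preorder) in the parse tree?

num + - num

[S [A [A [B [C num]]] ^ [B [B [C num]] + [C - [C num]]]] :: [S [A [B [C num]]] :: [S [A [B [C num]]] :: [S [A [B [C num]]]]]]]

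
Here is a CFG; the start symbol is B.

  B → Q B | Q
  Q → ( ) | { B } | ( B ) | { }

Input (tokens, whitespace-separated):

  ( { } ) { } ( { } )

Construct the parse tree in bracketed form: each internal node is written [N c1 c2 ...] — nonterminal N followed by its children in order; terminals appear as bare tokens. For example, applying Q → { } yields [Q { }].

B
Q B
( B ) B
( Q ) B
( { } ) B
( { } ) Q B
( { } ) { } B
( { } ) { } Q
( { } ) { } ( B )
( { } ) { } ( Q )
( { } ) { } ( { } )

[B [Q ( [B [Q { }]] )] [B [Q { }] [B [Q ( [B [Q { }]] )]]]]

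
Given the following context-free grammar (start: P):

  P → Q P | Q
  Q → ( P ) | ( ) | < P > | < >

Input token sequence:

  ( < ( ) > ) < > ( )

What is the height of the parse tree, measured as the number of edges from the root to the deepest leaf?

[P [Q ( [P [Q < [P [Q ( )]] >]] )] [P [Q < >] [P [Q ( )]]]]

6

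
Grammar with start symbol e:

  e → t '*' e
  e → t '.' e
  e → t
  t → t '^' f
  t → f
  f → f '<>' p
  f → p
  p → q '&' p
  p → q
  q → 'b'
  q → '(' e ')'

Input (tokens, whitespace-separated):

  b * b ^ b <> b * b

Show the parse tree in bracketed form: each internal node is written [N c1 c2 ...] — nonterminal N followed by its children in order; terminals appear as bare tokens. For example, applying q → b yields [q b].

[e [t [f [p [q b]]]] * [e [t [t [f [p [q b]]]] ^ [f [f [p [q b]]] <> [p [q b]]]] * [e [t [f [p [q b]]]]]]]

e
t * e
f * e
p * e
q * e
b * e
b * t * e
b * t ^ f * e
b * f ^ f * e
b * p ^ f * e
b * q ^ f * e
b * b ^ f * e
b * b ^ f <> p * e
b * b ^ p <> p * e
b * b ^ q <> p * e
b * b ^ b <> p * e
b * b ^ b <> q * e
b * b ^ b <> b * e
b * b ^ b <> b * t
b * b ^ b <> b * f
b * b ^ b <> b * p
b * b ^ b <> b * q
b * b ^ b <> b * b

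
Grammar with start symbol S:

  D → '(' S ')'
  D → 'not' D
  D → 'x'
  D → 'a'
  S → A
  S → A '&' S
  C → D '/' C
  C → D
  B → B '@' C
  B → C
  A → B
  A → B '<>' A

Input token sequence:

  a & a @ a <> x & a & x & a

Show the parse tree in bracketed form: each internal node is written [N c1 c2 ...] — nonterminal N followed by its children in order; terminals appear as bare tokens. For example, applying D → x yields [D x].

[S [A [B [C [D a]]]] & [S [A [B [B [C [D a]]] @ [C [D a]]] <> [A [B [C [D x]]]]] & [S [A [B [C [D a]]]] & [S [A [B [C [D x]]]] & [S [A [B [C [D a]]]]]]]]]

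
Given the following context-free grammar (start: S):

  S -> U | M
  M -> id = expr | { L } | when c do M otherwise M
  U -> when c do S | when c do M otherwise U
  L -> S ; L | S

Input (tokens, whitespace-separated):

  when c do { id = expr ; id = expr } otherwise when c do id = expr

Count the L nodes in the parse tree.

[S [U when c do [M { [L [S [M id = expr]] ; [L [S [M id = expr]]]] }] otherwise [U when c do [S [M id = expr]]]]]

2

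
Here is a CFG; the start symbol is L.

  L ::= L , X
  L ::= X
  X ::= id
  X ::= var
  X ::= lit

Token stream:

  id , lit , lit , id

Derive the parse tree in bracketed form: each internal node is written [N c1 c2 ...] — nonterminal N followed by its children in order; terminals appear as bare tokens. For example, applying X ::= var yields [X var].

[L [L [L [L [X id]] , [X lit]] , [X lit]] , [X id]]

L
L , X
L , X , X
L , X , X , X
X , X , X , X
id , X , X , X
id , lit , X , X
id , lit , lit , X
id , lit , lit , id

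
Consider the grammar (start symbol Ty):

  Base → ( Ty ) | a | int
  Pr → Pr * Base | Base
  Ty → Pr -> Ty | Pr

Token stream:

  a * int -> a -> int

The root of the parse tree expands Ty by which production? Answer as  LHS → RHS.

Ty → Pr -> Ty

[Ty [Pr [Pr [Base a]] * [Base int]] -> [Ty [Pr [Base a]] -> [Ty [Pr [Base int]]]]]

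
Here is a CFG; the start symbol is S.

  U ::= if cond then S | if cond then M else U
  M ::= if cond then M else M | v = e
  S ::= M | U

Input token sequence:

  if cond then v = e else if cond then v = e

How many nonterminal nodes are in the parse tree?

[S [U if cond then [M v = e] else [U if cond then [S [M v = e]]]]]

6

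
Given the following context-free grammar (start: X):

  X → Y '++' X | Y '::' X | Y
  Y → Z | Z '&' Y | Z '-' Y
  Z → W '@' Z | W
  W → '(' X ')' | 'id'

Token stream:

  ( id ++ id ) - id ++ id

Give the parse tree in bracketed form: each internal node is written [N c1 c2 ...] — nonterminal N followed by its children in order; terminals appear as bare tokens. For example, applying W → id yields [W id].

X
Y ++ X
Z - Y ++ X
W - Y ++ X
( X ) - Y ++ X
( Y ++ X ) - Y ++ X
( Z ++ X ) - Y ++ X
( W ++ X ) - Y ++ X
( id ++ X ) - Y ++ X
( id ++ Y ) - Y ++ X
( id ++ Z ) - Y ++ X
( id ++ W ) - Y ++ X
( id ++ id ) - Y ++ X
( id ++ id ) - Z ++ X
( id ++ id ) - W ++ X
( id ++ id ) - id ++ X
( id ++ id ) - id ++ Y
( id ++ id ) - id ++ Z
( id ++ id ) - id ++ W
( id ++ id ) - id ++ id

[X [Y [Z [W ( [X [Y [Z [W id]]] ++ [X [Y [Z [W id]]]]] )]] - [Y [Z [W id]]]] ++ [X [Y [Z [W id]]]]]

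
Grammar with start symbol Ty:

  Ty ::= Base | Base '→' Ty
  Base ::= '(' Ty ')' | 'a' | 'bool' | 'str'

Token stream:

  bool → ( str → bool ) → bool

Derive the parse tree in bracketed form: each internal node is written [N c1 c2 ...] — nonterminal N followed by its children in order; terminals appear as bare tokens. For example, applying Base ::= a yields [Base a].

Ty
Base → Ty
bool → Ty
bool → Base → Ty
bool → ( Ty ) → Ty
bool → ( Base → Ty ) → Ty
bool → ( str → Ty ) → Ty
bool → ( str → Base ) → Ty
bool → ( str → bool ) → Ty
bool → ( str → bool ) → Base
bool → ( str → bool ) → bool

[Ty [Base bool] → [Ty [Base ( [Ty [Base str] → [Ty [Base bool]]] )] → [Ty [Base bool]]]]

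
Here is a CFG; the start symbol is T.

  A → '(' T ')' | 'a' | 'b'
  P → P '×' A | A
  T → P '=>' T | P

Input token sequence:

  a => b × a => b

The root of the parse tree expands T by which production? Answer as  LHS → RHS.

T → P '=>' T

[T [P [A a]] => [T [P [P [A b]] × [A a]] => [T [P [A b]]]]]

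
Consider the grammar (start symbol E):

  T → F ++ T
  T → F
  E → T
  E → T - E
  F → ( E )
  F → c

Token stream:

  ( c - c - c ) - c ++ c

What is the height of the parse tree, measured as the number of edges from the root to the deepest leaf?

[E [T [F ( [E [T [F c]] - [E [T [F c]] - [E [T [F c]]]]] )]] - [E [T [F c] ++ [T [F c]]]]]

8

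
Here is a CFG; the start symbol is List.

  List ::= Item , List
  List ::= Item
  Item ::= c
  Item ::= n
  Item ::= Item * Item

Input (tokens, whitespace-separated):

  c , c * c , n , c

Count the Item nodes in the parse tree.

6

[List [Item c] , [List [Item [Item c] * [Item c]] , [List [Item n] , [List [Item c]]]]]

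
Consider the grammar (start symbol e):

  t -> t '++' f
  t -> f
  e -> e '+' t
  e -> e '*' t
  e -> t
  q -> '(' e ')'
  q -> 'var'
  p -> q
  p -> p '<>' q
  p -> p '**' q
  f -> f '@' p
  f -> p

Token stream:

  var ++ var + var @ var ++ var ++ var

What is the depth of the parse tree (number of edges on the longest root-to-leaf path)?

8

[e [e [t [t [f [p [q var]]]] ++ [f [p [q var]]]]] + [t [t [t [f [f [p [q var]]] @ [p [q var]]]] ++ [f [p [q var]]]] ++ [f [p [q var]]]]]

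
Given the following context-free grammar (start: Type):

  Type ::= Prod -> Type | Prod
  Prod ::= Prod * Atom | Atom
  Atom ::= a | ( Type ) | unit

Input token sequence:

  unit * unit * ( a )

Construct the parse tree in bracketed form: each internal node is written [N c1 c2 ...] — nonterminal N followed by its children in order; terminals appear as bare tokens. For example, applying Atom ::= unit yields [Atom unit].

[Type [Prod [Prod [Prod [Atom unit]] * [Atom unit]] * [Atom ( [Type [Prod [Atom a]]] )]]]

Type
Prod
Prod * Atom
Prod * Atom * Atom
Atom * Atom * Atom
unit * Atom * Atom
unit * unit * Atom
unit * unit * ( Type )
unit * unit * ( Prod )
unit * unit * ( Atom )
unit * unit * ( a )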